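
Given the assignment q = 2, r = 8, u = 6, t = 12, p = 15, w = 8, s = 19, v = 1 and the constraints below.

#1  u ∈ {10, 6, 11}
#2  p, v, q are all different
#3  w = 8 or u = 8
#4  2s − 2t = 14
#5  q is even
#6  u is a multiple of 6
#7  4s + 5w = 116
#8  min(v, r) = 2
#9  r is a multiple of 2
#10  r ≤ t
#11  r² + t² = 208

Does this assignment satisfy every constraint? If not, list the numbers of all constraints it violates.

#1 u = 6 is in {10, 6, 11} — satisfied.
#2 values 15, 1, 2 are pairwise distinct — satisfied.
#3 w = 8 = 8 (first disjunct) — satisfied.
#4 2s − 2t = 2(19) − 2(12) = 14 — satisfied.
#5 q = 2 is even — satisfied.
#6 6 / 6 = 1, so 6 divides 6 — satisfied.
#7 4s + 5w = 4(19) + 5(8) = 116 — satisfied.
#8 min(1, 8) = 1, not 2 — violated.
#9 8 / 2 = 4, so 2 divides 8 — satisfied.
#10 r = 8, t = 12; 8 ≤ 12 — satisfied.
#11 r² + t² = 8² + 12² = 64 + 144 = 208 — satisfied.

Violated: 8.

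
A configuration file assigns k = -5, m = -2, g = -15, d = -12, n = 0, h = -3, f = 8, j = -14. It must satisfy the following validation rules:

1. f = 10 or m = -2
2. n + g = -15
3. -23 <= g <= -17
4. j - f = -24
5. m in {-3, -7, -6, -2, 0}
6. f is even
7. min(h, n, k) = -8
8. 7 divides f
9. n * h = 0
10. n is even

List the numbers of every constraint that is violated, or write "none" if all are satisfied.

Violated: 3, 4, 7, and 8.

1. f = 8 ≠ 10, but m = -2 = -2 (second disjunct) — satisfied.
2. n + g = 0 + (-15) = -15 — satisfied.
3. g = -15 is outside [-23, -17] — violated.
4. j - f = -14 - 8 = -22, not -24 — violated.
5. m = -2 is in {-3, -7, -6, -2, 0} — satisfied.
6. f = 8 is even — satisfied.
7. min(-3, 0, -5) = -5, not -8 — violated.
8. 8 = 7*1 + 1, so 7 does not divide 8 — violated.
9. n * h = 0 * (-3) = 0 — satisfied.
10. n = 0 is even — satisfied.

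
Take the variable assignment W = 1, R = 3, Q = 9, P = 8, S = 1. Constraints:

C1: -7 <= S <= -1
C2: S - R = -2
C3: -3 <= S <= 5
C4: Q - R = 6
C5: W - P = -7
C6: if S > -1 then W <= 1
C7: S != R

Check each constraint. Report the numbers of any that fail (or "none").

C1: S = 1 is outside [-7, -1] — violated.
C2: S - R = 1 - 3 = -2 — satisfied.
C3: S = 1 lies in [-3, 5] — satisfied.
C4: Q - R = 9 - 3 = 6 — satisfied.
C5: W - P = 1 - 8 = -7 — satisfied.
C6: S = 1 > -1, so we need W ≤ 1; W = 1 ≤ 1 — satisfied.
C7: S = 1, R = 3; distinct — satisfied.

No — constraint 1 is not satisfied.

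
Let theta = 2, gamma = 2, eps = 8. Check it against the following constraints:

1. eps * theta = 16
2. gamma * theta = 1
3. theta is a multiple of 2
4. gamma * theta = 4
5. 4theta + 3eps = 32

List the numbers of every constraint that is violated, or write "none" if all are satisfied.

1. eps * theta = 8 * 2 = 16 — holds.
2. gamma * theta = 2 * 2 = 4, not 1 — fails.
3. 2 / 2 = 1, so 2 divides 2 — holds.
4. gamma * theta = 2 * 2 = 4 — holds.
5. 4theta + 3eps = 4(2) + 3(8) = 32 — holds.

No — constraint 2 is not satisfied.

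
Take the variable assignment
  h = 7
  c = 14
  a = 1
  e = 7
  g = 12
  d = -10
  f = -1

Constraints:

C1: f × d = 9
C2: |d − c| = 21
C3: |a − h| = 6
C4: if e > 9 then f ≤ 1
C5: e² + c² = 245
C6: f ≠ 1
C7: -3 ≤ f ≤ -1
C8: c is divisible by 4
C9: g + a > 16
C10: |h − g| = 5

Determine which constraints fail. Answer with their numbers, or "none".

Violated: 1, 2, 8, and 9.

C1: f × d = -1 × (-10) = 10, not 9  no
C2: |-10 − 14| = 24, not 21  no
C3: |1 − 7| = 6  yes
C4: e = 7, not > 9; antecedent false, conditional vacuously true  yes
C5: e² + c² = 7² + 14² = 49 + 196 = 245  yes
C6: f = -1, and -1 ≠ 1  yes
C7: f = -1 lies in [-3, -1]  yes
C8: 14 = 4×3 + 2, so 4 does not divide 14  no
C9: g + a = 12 + 1 = 13; 13 ≤ 16, bound 16 not met  no
C10: |7 − 12| = 5  yes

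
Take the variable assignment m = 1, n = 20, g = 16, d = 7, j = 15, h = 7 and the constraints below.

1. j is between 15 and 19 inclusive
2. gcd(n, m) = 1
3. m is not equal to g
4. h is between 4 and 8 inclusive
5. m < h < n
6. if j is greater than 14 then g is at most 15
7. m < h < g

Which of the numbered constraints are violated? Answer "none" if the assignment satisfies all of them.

Constraint 6 is violated.

1. j = 15 lies in [15, 19]  OK
2. gcd(20, 1) = 1  OK
3. m = 1, g = 16; distinct  OK
4. h = 7 lies in [4, 8]  OK
5. values 1 < 7 < 20  OK
6. j = 15 > 14, so we need g ≤ 15; but g = 16 > 15  FAIL
7. values 1 < 7 < 16  OK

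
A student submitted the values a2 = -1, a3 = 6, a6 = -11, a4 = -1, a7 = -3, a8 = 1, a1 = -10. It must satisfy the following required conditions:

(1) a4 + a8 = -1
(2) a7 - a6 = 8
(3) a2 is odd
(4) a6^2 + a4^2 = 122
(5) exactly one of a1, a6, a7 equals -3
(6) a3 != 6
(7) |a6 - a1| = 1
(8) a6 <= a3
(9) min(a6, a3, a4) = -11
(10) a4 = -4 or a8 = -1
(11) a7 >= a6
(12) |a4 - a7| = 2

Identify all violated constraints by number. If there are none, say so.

(1) a4 + a8 = -1 + 1 = 0, not -1 — violated.
(2) a7 - a6 = -3 - (-11) = 8 — satisfied.
(3) a2 = -1 is odd — satisfied.
(4) a6^2 + a4^2 = (-11)^2 + (-1)^2 = 121 + 1 = 122 — satisfied.
(5) a1=-10, a6=-11, a7=-3; 1 of them equals -3 — satisfied.
(6) a3 = 6, but 6 is required to differ — violated.
(7) |-11 - (-10)| = 1 — satisfied.
(8) a6 = -11, a3 = 6; -11 ≤ 6 — satisfied.
(9) min(-11, 6, -1) = -11 — satisfied.
(10) a4 = -1 ≠ -4 and a8 = 1 ≠ -1; both disjuncts false — violated.
(11) a7 = -3, a6 = -11; -3 ≥ -11 — satisfied.
(12) |-1 - (-3)| = 2 — satisfied.

The assignment fails constraints 1, 6, and 10.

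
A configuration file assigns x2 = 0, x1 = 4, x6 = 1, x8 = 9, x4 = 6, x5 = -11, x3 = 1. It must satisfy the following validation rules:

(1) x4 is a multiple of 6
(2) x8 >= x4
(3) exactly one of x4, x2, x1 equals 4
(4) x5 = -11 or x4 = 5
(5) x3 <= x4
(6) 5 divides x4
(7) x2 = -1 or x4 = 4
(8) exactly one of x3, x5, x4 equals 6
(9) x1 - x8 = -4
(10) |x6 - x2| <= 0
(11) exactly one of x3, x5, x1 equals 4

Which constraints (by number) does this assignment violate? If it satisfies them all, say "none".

(1) 6 / 6 = 1, so 6 divides 6  ✓
(2) x8 = 9, x4 = 6; 9 ≥ 6  ✓
(3) x4=6, x2=0, x1=4; 1 of them equals 4  ✓
(4) x5 = -11 = -11 (first disjunct)  ✓
(5) x3 = 1, x4 = 6; 1 ≤ 6  ✓
(6) 6 = 5*1 + 1, so 5 does not divide 6  ✗
(7) x2 = 0 ≠ -1 and x4 = 6 ≠ 4; both disjuncts false  ✗
(8) x3=1, x5=-11, x4=6; 1 of them equals 6  ✓
(9) x1 - x8 = 4 - 9 = -5, not -4  ✗
(10) |1 - 0| = 1; 1 > 0, exceeds bound 0  ✗
(11) x3=1, x5=-11, x1=4; 1 of them equals 4  ✓

No — constraints 6, 7, 9, 10 are not satisfied.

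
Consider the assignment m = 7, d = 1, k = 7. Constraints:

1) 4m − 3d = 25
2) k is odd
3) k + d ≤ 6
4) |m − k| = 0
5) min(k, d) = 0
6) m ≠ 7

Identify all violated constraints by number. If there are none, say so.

1) 4m − 3d = 4(7) − 3(1) = 25 — OK.
2) k = 7 is odd — OK.
3) k + d = 7 + 1 = 8; 8 > 6, bound 6 not met — violated.
4) |7 − 7| = 0 — OK.
5) min(7, 1) = 1, not 0 — violated.
6) m = 7, but 7 is required to differ — violated.

Constraints 3, 5, and 6 do not hold.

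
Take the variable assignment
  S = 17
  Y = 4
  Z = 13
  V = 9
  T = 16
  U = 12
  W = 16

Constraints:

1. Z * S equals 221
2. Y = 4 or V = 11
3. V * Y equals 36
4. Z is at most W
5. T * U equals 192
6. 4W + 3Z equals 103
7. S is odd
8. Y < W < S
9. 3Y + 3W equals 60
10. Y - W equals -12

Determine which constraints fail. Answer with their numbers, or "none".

Yes — all constraints hold.

1. Z * S = 13 * 17 = 221 — satisfied.
2. Y = 4 = 4 (first disjunct) — satisfied.
3. V * Y = 9 * 4 = 36 — satisfied.
4. Z = 13, W = 16; 13 ≤ 16 — satisfied.
5. T * U = 16 * 12 = 192 — satisfied.
6. 4W + 3Z = 4(16) + 3(13) = 103 — satisfied.
7. S = 17 is odd — satisfied.
8. values 4 < 16 < 17 — satisfied.
9. 3Y + 3W = 3(4) + 3(16) = 60 — satisfied.
10. Y - W = 4 - 16 = -12 — satisfied.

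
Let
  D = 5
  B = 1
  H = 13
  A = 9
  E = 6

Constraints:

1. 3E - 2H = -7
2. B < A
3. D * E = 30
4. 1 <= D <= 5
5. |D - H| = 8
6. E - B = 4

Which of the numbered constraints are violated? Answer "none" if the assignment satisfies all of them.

1. 3E - 2H = 3(6) - 2(13) = -8, not -7  no
2. B = 1, A = 9; 1 < 9  yes
3. D * E = 5 * 6 = 30  yes
4. D = 5 lies in [1, 5]  yes
5. |5 - 13| = 8  yes
6. E - B = 6 - 1 = 5, not 4  no

Constraints 1, 6 do not hold.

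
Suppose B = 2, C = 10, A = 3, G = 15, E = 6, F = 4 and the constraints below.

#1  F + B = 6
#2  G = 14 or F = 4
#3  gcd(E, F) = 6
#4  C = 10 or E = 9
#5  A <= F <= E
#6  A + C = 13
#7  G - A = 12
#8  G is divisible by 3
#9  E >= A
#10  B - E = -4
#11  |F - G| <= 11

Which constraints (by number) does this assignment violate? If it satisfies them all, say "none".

#1 F + B = 4 + 2 = 6  true
#2 G = 15 ≠ 14, but F = 4 = 4 (second disjunct)  true
#3 gcd(6, 4) = 2, not 6  false
#4 C = 10 = 10 (first disjunct)  true
#5 values 3 <= 4 <= 6  true
#6 A + C = 3 + 10 = 13  true
#7 G - A = 15 - 3 = 12  true
#8 15 / 3 = 5, so 3 divides 15  true
#9 E = 6, A = 3; 6 ≥ 3  true
#10 B - E = 2 - 6 = -4  true
#11 |4 - 15| = 11; 11 ≤ 11  true

Constraint 3 does not hold.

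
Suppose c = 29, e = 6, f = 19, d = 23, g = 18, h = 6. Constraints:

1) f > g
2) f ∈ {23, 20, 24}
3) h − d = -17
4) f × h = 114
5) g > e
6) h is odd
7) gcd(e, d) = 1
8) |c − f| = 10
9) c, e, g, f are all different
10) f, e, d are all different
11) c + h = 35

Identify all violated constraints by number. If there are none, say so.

Constraints 2, 6 are violated.

1) f = 19, g = 18; 19 > 18 — OK.
2) f = 19 is not in {23, 20, 24} — violated.
3) h − d = 6 − 23 = -17 — OK.
4) f × h = 19 × 6 = 114 — OK.
5) g = 18, e = 6; 18 > 6 — OK.
6) h = 6 is even — violated.
7) gcd(6, 23) = 1 — OK.
8) |29 − 19| = 10 — OK.
9) values 29, 6, 18, 19 are pairwise distinct — OK.
10) values 19, 6, 23 are pairwise distinct — OK.
11) c + h = 29 + 6 = 35 — OK.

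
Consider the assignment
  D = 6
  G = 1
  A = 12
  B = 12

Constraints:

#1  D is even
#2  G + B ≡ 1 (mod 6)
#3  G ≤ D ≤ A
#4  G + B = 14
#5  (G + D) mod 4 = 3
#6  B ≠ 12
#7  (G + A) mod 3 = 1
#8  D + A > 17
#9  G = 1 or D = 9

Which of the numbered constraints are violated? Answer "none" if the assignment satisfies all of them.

#1 D = 6 is even  ✔
#2 G + B = 13; 13 mod 6 = 1  ✔
#3 values 1 ≤ 6 ≤ 12  ✔
#4 G + B = 1 + 12 = 13, not 14  ✘
#5 G + D = 7; 7 mod 4 = 3  ✔
#6 B = 12, but 12 is required to differ  ✘
#7 G + A = 13; 13 mod 3 = 1  ✔
#8 D + A = 6 + 12 = 18; 18 > 17  ✔
#9 G = 1 = 1 (first disjunct)  ✔

Violated: 4, 6.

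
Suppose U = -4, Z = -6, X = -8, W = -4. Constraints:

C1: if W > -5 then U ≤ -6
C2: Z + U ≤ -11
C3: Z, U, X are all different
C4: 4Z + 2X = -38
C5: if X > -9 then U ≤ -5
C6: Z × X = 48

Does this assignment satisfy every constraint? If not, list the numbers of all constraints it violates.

C1: W = -4 > -5, so we need U ≤ -6; but U = -4 > -6 — violated.
C2: Z + U = -6 + (-4) = -10; -10 > -11, bound -11 not met — violated.
C3: values -6, -4, -8 are pairwise distinct — satisfied.
C4: 4Z + 2X = 4(-6) + 2(-8) = -40, not -38 — violated.
C5: X = -8 > -9, so we need U ≤ -5; but U = -4 > -5 — violated.
C6: Z × X = -6 × (-8) = 48 — satisfied.

Constraints 1, 2, 4, and 5 are violated.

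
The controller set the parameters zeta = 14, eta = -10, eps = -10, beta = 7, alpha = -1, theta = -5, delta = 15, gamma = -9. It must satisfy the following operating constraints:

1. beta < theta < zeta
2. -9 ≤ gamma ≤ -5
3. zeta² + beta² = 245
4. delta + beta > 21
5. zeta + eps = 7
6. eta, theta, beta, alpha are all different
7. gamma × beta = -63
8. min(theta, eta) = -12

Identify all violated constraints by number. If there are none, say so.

1. values 7, -5, 14; beta = 7 is not < theta = -5 — violated.
2. gamma = -9 lies in [-9, -5] — satisfied.
3. zeta² + beta² = 14² + 7² = 196 + 49 = 245 — satisfied.
4. delta + beta = 15 + 7 = 22; 22 > 21 — satisfied.
5. zeta + eps = 14 + (-10) = 4, not 7 — violated.
6. values -10, -5, 7, -1 are pairwise distinct — satisfied.
7. gamma × beta = -9 × 7 = -63 — satisfied.
8. min(-5, -10) = -10, not -12 — violated.

Constraints 1, 5, 8 are violated.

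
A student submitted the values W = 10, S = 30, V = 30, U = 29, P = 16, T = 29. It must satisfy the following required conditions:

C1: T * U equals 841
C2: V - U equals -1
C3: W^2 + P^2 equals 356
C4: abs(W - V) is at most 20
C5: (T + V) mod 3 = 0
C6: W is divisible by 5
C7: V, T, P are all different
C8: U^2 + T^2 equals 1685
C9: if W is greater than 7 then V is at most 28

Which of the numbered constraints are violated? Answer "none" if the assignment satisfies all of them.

C1: T * U = 29 * 29 = 841 — holds.
C2: V - U = 30 - 29 = 1, not -1 — does not hold.
C3: W^2 + P^2 = 10^2 + 16^2 = 100 + 256 = 356 — holds.
C4: abs(10 - 30) = 20; 20 ≤ 20 — holds.
C5: T + V = 59; 59 mod 3 = 2, not 0 — does not hold.
C6: 10 / 5 = 2, so 5 divides 10 — holds.
C7: values 30, 29, 16 are pairwise distinct — holds.
C8: U^2 + T^2 = 29^2 + 29^2 = 841 + 841 = 1682, not 1685 — does not hold.
C9: W = 10 > 7, so we need V ≤ 28; but V = 30 > 28 — does not hold.

Violated: 2, 5, 8, 9.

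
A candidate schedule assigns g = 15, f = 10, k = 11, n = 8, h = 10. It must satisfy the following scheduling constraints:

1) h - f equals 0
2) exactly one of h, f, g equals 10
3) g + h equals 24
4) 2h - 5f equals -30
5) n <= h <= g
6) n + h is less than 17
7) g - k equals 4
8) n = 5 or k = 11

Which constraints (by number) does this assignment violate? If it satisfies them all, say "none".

The assignment fails constraints 2, 3, and 6.

1) h - f = 10 - 10 = 0 — holds.
2) h=10, f=10, g=15; 2 of them equal 10, not exactly one — does not hold.
3) g + h = 15 + 10 = 25, not 24 — does not hold.
4) 2h - 5f = 2(10) - 5(10) = -30 — holds.
5) values 8 <= 10 <= 15 — holds.
6) n + h = 8 + 10 = 18; 18 ≥ 17, bound 17 not met — does not hold.
7) g - k = 15 - 11 = 4 — holds.
8) n = 8 ≠ 5, but k = 11 = 11 (second disjunct) — holds.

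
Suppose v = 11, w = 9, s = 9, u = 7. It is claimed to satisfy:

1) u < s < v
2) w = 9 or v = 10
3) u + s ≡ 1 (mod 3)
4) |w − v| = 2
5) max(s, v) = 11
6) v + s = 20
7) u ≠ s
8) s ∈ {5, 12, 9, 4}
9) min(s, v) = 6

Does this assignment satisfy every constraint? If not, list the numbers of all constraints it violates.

1) values 7 < 9 < 11  ✔
2) w = 9 = 9 (first disjunct)  ✔
3) u + s = 16; 16 mod 3 = 1  ✔
4) |9 − 11| = 2  ✔
5) max(9, 11) = 11  ✔
6) v + s = 11 + 9 = 20  ✔
7) u = 7, s = 9; distinct  ✔
8) s = 9 is in {5, 12, 9, 4}  ✔
9) min(9, 11) = 9, not 6  ✘

The assignment fails constraint 9.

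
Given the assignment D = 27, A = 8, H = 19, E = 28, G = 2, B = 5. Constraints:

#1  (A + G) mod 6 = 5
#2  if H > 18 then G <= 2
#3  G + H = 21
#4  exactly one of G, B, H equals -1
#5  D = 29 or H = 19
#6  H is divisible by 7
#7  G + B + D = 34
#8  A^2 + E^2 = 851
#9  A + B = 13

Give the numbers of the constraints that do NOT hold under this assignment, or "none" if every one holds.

Constraints 1, 4, 6, 8 are violated.

#1 A + G = 10; 10 mod 6 = 4, not 5 — violated.
#2 H = 19 > 18, so we need G ≤ 2; G = 2 ≤ 2 — satisfied.
#3 G + H = 2 + 19 = 21 — satisfied.
#4 G=2, B=5, H=19; 0 of them equal -1, not exactly one — violated.
#5 D = 27 ≠ 29, but H = 19 = 19 (second disjunct) — satisfied.
#6 19 = 7*2 + 5, so 7 does not divide 19 — violated.
#7 G + B + D = 2 + 5 + 27 = 34 — satisfied.
#8 A^2 + E^2 = 8^2 + 28^2 = 64 + 784 = 848, not 851 — violated.
#9 A + B = 8 + 5 = 13 — satisfied.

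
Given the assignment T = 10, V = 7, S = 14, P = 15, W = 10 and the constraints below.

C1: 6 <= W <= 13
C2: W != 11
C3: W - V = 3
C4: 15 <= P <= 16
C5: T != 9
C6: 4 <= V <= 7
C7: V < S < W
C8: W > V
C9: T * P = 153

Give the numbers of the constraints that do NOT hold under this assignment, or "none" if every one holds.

Constraints 7, 9 are violated.

C1: W = 10 lies in [6, 13] — satisfied.
C2: W = 10, and 10 ≠ 11 — satisfied.
C3: W - V = 10 - 7 = 3 — satisfied.
C4: P = 15 lies in [15, 16] — satisfied.
C5: T = 10, and 10 ≠ 9 — satisfied.
C6: V = 7 lies in [4, 7] — satisfied.
C7: values 7, 14, 10; S = 14 is not < W = 10 — violated.
C8: W = 10, V = 7; 10 > 7 — satisfied.
C9: T * P = 10 * 15 = 150, not 153 — violated.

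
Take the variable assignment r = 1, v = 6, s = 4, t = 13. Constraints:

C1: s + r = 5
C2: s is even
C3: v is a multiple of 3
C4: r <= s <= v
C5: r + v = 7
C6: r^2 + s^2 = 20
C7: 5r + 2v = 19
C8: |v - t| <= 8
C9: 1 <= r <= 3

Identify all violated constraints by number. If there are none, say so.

Constraints 6 and 7 are violated.

C1: s + r = 4 + 1 = 5  ✔
C2: s = 4 is even  ✔
C3: 6 / 3 = 2, so 3 divides 6  ✔
C4: values 1 <= 4 <= 6  ✔
C5: r + v = 1 + 6 = 7  ✔
C6: r^2 + s^2 = 1^2 + 4^2 = 1 + 16 = 17, not 20  ✘
C7: 5r + 2v = 5(1) + 2(6) = 17, not 19  ✘
C8: |6 - 13| = 7; 7 ≤ 8  ✔
C9: r = 1 lies in [1, 3]  ✔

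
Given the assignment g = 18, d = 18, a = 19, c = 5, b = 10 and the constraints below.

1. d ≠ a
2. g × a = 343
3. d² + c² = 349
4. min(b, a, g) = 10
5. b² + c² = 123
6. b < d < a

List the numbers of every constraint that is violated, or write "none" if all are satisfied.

No — constraints 2 and 5 are not satisfied.

1. d = 18, a = 19; distinct  holds
2. g × a = 18 × 19 = 342, not 343  fails
3. d² + c² = 18² + 5² = 324 + 25 = 349  holds
4. min(10, 19, 18) = 10  holds
5. b² + c² = 10² + 5² = 100 + 25 = 125, not 123  fails
6. values 10 < 18 < 19  holds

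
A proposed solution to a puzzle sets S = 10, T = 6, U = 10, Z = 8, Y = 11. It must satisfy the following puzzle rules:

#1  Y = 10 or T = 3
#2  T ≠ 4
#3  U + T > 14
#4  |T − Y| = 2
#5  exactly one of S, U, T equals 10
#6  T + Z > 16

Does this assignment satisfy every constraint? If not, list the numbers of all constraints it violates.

#1 Y = 11 ≠ 10 and T = 6 ≠ 3; both disjuncts false  ✘
#2 T = 6, and 6 ≠ 4  ✔
#3 U + T = 10 + 6 = 16; 16 > 14  ✔
#4 |6 − 11| = 5, not 2  ✘
#5 S=10, U=10, T=6; 2 of them equal 10, not exactly one  ✘
#6 T + Z = 6 + 8 = 14; 14 ≤ 16, bound 16 not met  ✘

The assignment fails constraints 1, 4, 5, and 6.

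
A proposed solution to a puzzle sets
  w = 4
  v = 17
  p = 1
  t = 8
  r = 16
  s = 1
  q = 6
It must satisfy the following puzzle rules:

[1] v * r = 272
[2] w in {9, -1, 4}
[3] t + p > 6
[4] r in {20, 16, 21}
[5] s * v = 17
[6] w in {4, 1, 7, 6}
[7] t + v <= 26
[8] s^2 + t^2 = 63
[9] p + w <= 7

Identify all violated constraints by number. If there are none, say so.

[1] v * r = 17 * 16 = 272 — satisfied.
[2] w = 4 is in {9, -1, 4} — satisfied.
[3] t + p = 8 + 1 = 9; 9 > 6 — satisfied.
[4] r = 16 is in {20, 16, 21} — satisfied.
[5] s * v = 1 * 17 = 17 — satisfied.
[6] w = 4 is in {4, 1, 7, 6} — satisfied.
[7] t + v = 8 + 17 = 25; 25 ≤ 26 — satisfied.
[8] s^2 + t^2 = 1^2 + 8^2 = 1 + 64 = 65, not 63 — violated.
[9] p + w = 1 + 4 = 5; 5 ≤ 7 — satisfied.

Constraint 8 is violated.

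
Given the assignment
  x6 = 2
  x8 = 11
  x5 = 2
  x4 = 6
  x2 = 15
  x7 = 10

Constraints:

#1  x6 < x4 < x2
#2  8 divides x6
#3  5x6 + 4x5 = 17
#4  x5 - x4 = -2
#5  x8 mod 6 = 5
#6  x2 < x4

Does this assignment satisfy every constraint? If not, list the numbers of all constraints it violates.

#1 values 2 < 6 < 15 — holds.
#2 2 = 8*0 + 2, so 8 does not divide 2 — fails.
#3 5x6 + 4x5 = 5(2) + 4(2) = 18, not 17 — fails.
#4 x5 - x4 = 2 - 6 = -4, not -2 — fails.
#5 11 mod 6 = 5 — holds.
#6 x2 = 15, x4 = 6; 15 ≥ 6 (want <) — fails.

The assignment fails constraints 2, 3, 4, and 6.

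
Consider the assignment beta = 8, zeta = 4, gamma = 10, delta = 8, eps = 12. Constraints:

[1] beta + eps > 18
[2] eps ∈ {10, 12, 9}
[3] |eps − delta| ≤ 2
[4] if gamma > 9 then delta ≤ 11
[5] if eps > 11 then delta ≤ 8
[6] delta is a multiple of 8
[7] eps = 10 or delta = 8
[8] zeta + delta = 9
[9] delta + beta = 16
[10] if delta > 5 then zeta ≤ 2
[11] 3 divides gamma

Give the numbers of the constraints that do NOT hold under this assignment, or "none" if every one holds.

The assignment fails constraints 3, 8, 10, 11.

[1] beta + eps = 8 + 12 = 20; 20 > 18 — holds.
[2] eps = 12 is in {10, 12, 9} — holds.
[3] |12 − 8| = 4; 4 > 2, exceeds bound 2 — fails.
[4] gamma = 10 > 9, so we need delta ≤ 11; delta = 8 ≤ 11 — holds.
[5] eps = 12 > 11, so we need delta ≤ 8; delta = 8 ≤ 8 — holds.
[6] 8 / 8 = 1, so 8 divides 8 — holds.
[7] eps = 12 ≠ 10, but delta = 8 = 8 (second disjunct) — holds.
[8] zeta + delta = 4 + 8 = 12, not 9 — fails.
[9] delta + beta = 8 + 8 = 16 — holds.
[10] delta = 8 > 5, so we need zeta ≤ 2; but zeta = 4 > 2 — fails.
[11] 10 = 3×3 + 1, so 3 does not divide 10 — fails.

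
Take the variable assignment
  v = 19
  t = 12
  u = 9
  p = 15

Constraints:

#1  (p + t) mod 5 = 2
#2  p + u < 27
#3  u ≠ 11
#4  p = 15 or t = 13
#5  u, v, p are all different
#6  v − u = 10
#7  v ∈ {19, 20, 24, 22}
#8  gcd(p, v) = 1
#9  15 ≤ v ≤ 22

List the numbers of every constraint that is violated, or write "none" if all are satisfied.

#1 p + t = 27; 27 mod 5 = 2 — holds.
#2 p + u = 15 + 9 = 24; 24 < 27 — holds.
#3 u = 9, and 9 ≠ 11 — holds.
#4 p = 15 = 15 (first disjunct) — holds.
#5 values 9, 19, 15 are pairwise distinct — holds.
#6 v − u = 19 − 9 = 10 — holds.
#7 v = 19 is in {19, 20, 24, 22} — holds.
#8 gcd(15, 19) = 1 — holds.
#9 v = 19 lies in [15, 22] — holds.

No violations.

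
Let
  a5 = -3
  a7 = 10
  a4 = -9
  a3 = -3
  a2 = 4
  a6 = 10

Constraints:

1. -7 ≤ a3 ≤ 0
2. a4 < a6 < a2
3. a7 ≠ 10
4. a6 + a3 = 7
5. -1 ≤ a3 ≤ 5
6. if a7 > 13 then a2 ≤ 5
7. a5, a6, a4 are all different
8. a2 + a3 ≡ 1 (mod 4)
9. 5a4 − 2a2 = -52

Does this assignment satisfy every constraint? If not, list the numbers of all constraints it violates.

No — constraints 2, 3, 5, and 9 are not satisfied.

1. a3 = -3 lies in [-7, 0] — satisfied.
2. values -9, 10, 4; a6 = 10 is not < a2 = 4 — violated.
3. a7 = 10, but 10 is required to differ — violated.
4. a6 + a3 = 10 + (-3) = 7 — satisfied.
5. a3 = -3 is outside [-1, 5] — violated.
6. a7 = 10, not > 13; antecedent false, conditional vacuously true — satisfied.
7. values -3, 10, -9 are pairwise distinct — satisfied.
8. a2 + a3 = 1; 1 mod 4 = 1 — satisfied.
9. 5a4 − 2a2 = 5(-9) − 2(4) = -53, not -52 — violated.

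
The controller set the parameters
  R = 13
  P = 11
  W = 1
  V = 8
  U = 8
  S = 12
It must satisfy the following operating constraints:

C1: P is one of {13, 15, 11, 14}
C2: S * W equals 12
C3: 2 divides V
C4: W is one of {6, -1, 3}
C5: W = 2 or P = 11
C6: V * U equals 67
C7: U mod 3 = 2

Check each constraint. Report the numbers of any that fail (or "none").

The assignment fails constraints 4 and 6.

C1: P = 11 is in {13, 15, 11, 14}  OK
C2: S * W = 12 * 1 = 12  OK
C3: 8 / 2 = 4, so 2 divides 8  OK
C4: W = 1 is not in {6, -1, 3}  FAIL
C5: W = 1 ≠ 2, but P = 11 = 11 (second disjunct)  OK
C6: V * U = 8 * 8 = 64, not 67  FAIL
C7: 8 mod 3 = 2  OK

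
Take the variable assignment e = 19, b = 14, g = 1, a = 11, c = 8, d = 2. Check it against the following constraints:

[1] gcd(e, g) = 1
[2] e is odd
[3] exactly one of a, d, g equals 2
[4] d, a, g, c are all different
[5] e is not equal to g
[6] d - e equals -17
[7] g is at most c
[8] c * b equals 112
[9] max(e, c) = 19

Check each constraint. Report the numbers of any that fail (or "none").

The assignment satisfies every constraint.

[1] gcd(19, 1) = 1 — OK.
[2] e = 19 is odd — OK.
[3] a=11, d=2, g=1; 1 of them equals 2 — OK.
[4] values 2, 11, 1, 8 are pairwise distinct — OK.
[5] e = 19, g = 1; distinct — OK.
[6] d - e = 2 - 19 = -17 — OK.
[7] g = 1, c = 8; 1 ≤ 8 — OK.
[8] c * b = 8 * 14 = 112 — OK.
[9] max(19, 8) = 19 — OK.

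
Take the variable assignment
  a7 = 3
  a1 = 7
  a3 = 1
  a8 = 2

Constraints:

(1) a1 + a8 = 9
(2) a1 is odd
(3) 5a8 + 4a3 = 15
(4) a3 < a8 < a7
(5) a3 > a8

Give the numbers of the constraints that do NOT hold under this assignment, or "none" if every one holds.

(1) a1 + a8 = 7 + 2 = 9  yes
(2) a1 = 7 is odd  yes
(3) 5a8 + 4a3 = 5(2) + 4(1) = 14, not 15  no
(4) values 1 < 2 < 3  yes
(5) a3 = 1, a8 = 2; 1 ≤ 2 (want >)  no

Violated: 3 and 5.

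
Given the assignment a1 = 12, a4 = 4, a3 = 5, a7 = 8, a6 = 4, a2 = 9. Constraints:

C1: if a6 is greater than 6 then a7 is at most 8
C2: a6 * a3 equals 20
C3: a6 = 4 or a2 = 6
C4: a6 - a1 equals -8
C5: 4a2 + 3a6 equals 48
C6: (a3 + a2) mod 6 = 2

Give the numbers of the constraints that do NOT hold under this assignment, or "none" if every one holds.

C1: a6 = 4, not > 6; antecedent false, conditional vacuously true — OK.
C2: a6 * a3 = 4 * 5 = 20 — OK.
C3: a6 = 4 = 4 (first disjunct) — OK.
C4: a6 - a1 = 4 - 12 = -8 — OK.
C5: 4a2 + 3a6 = 4(9) + 3(4) = 48 — OK.
C6: a3 + a2 = 14; 14 mod 6 = 2 — OK.

None — every constraint holds.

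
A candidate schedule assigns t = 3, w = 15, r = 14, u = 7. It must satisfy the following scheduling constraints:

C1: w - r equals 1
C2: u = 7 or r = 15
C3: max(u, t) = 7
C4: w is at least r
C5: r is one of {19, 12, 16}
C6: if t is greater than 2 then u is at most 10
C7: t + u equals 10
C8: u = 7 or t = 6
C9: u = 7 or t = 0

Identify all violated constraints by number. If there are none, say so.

The assignment fails constraint 5.

C1: w - r = 15 - 14 = 1 — holds.
C2: u = 7 = 7 (first disjunct) — holds.
C3: max(7, 3) = 7 — holds.
C4: w = 15, r = 14; 15 ≥ 14 — holds.
C5: r = 14 is not in {19, 12, 16} — does not hold.
C6: t = 3 > 2, so we need u ≤ 10; u = 7 ≤ 10 — holds.
C7: t + u = 3 + 7 = 10 — holds.
C8: u = 7 = 7 (first disjunct) — holds.
C9: u = 7 = 7 (first disjunct) — holds.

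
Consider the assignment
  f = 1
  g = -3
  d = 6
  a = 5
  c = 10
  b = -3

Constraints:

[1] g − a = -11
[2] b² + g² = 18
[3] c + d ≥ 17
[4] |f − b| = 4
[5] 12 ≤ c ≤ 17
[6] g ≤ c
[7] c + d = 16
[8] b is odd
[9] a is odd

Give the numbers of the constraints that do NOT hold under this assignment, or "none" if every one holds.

[1] g − a = -3 − 5 = -8, not -11  no
[2] b² + g² = (-3)² + (-3)² = 9 + 9 = 18  yes
[3] c + d = 10 + 6 = 16; 16 < 17, bound 17 not met  no
[4] |1 − (-3)| = 4  yes
[5] c = 10 is outside [12, 17]  no
[6] g = -3, c = 10; -3 ≤ 10  yes
[7] c + d = 10 + 6 = 16  yes
[8] b = -3 is odd  yes
[9] a = 5 is odd  yes

No — constraints 1, 3, and 5 are not satisfied.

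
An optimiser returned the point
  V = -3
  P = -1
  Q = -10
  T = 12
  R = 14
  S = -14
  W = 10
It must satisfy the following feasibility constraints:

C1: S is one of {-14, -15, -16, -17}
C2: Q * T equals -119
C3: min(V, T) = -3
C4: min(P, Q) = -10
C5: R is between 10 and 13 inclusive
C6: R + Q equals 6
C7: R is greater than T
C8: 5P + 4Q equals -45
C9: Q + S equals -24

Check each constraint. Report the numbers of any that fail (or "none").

C1: S = -14 is in {-14, -15, -16, -17} — holds.
C2: Q * T = -10 * 12 = -120, not -119 — fails.
C3: min(-3, 12) = -3 — holds.
C4: min(-1, -10) = -10 — holds.
C5: R = 14 is outside [10, 13] — fails.
C6: R + Q = 14 + (-10) = 4, not 6 — fails.
C7: R = 14, T = 12; 14 > 12 — holds.
C8: 5P + 4Q = 5(-1) + 4(-10) = -45 — holds.
C9: Q + S = -10 + (-14) = -24 — holds.

Constraints 2, 5, and 6 do not hold.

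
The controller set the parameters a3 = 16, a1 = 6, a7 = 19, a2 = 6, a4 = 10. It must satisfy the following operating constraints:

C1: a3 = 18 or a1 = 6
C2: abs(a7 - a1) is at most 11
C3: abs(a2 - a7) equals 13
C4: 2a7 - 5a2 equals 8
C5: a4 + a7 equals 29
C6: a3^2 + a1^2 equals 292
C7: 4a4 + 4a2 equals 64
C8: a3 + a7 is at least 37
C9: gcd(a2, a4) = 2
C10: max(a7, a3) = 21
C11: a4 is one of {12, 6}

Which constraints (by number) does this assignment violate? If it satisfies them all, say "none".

The assignment fails constraints 2, 8, 10, and 11.

C1: a3 = 16 ≠ 18, but a1 = 6 = 6 (second disjunct)  true
C2: abs(19 - 6) = 13; 13 > 11, exceeds bound 11  false
C3: abs(6 - 19) = 13  true
C4: 2a7 - 5a2 = 2(19) - 5(6) = 8  true
C5: a4 + a7 = 10 + 19 = 29  true
C6: a3^2 + a1^2 = 16^2 + 6^2 = 256 + 36 = 292  true
C7: 4a4 + 4a2 = 4(10) + 4(6) = 64  true
C8: a3 + a7 = 16 + 19 = 35; 35 < 37, bound 37 not met  false
C9: gcd(6, 10) = 2  true
C10: max(19, 16) = 19, not 21  false
C11: a4 = 10 is not in {12, 6}  false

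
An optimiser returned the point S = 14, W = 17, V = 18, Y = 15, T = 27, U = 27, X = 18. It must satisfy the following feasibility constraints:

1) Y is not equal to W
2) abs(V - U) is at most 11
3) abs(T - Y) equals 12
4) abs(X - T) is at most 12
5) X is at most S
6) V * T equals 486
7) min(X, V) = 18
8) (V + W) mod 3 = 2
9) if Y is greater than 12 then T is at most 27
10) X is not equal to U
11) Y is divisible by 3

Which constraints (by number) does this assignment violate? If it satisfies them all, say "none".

1) Y = 15, W = 17; distinct  OK
2) abs(18 - 27) = 9; 9 ≤ 11  OK
3) abs(27 - 15) = 12  OK
4) abs(18 - 27) = 9; 9 ≤ 12  OK
5) X = 18, S = 14; 18 > 14 (want ≤)  FAIL
6) V * T = 18 * 27 = 486  OK
7) min(18, 18) = 18  OK
8) V + W = 35; 35 mod 3 = 2  OK
9) Y = 15 > 12, so we need T ≤ 27; T = 27 ≤ 27  OK
10) X = 18, U = 27; distinct  OK
11) 15 / 3 = 5, so 3 divides 15  OK

Constraint 5 is violated.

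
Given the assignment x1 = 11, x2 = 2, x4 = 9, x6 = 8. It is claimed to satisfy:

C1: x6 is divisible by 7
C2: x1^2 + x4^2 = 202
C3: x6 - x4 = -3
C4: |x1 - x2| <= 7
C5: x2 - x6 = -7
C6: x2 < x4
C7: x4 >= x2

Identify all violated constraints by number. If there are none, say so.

C1: 8 = 7*1 + 1, so 7 does not divide 8 — does not hold.
C2: x1^2 + x4^2 = 11^2 + 9^2 = 121 + 81 = 202 — holds.
C3: x6 - x4 = 8 - 9 = -1, not -3 — does not hold.
C4: |11 - 2| = 9; 9 > 7, exceeds bound 7 — does not hold.
C5: x2 - x6 = 2 - 8 = -6, not -7 — does not hold.
C6: x2 = 2, x4 = 9; 2 < 9 — holds.
C7: x4 = 9, x2 = 2; 9 ≥ 2 — holds.

Constraints 1, 3, 4, and 5 do not hold.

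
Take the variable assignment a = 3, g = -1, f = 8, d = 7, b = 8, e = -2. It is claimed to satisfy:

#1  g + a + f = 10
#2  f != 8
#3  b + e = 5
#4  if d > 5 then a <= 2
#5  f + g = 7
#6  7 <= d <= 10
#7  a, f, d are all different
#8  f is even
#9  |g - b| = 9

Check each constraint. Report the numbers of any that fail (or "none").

Constraints 2, 3, 4 do not hold.

#1 g + a + f = -1 + 3 + 8 = 10 — satisfied.
#2 f = 8, but 8 is required to differ — violated.
#3 b + e = 8 + (-2) = 6, not 5 — violated.
#4 d = 7 > 5, so we need a ≤ 2; but a = 3 > 2 — violated.
#5 f + g = 8 + (-1) = 7 — satisfied.
#6 d = 7 lies in [7, 10] — satisfied.
#7 values 3, 8, 7 are pairwise distinct — satisfied.
#8 f = 8 is even — satisfied.
#9 |-1 - 8| = 9 — satisfied.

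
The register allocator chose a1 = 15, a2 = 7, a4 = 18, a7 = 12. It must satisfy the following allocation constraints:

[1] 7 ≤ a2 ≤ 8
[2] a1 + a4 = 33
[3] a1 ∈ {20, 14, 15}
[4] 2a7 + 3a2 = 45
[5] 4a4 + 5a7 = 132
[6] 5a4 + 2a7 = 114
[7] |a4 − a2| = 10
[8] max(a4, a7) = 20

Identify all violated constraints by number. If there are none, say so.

[1] a2 = 7 lies in [7, 8] — satisfied.
[2] a1 + a4 = 15 + 18 = 33 — satisfied.
[3] a1 = 15 is in {20, 14, 15} — satisfied.
[4] 2a7 + 3a2 = 2(12) + 3(7) = 45 — satisfied.
[5] 4a4 + 5a7 = 4(18) + 5(12) = 132 — satisfied.
[6] 5a4 + 2a7 = 5(18) + 2(12) = 114 — satisfied.
[7] |18 − 7| = 11, not 10 — violated.
[8] max(18, 12) = 18, not 20 — violated.

Violated: 7, 8.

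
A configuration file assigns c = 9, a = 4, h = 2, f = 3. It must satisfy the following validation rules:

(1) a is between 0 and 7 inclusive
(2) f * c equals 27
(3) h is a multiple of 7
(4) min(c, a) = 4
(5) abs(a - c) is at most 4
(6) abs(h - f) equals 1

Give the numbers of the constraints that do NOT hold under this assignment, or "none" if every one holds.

(1) a = 4 lies in [0, 7]  true
(2) f * c = 3 * 9 = 27  true
(3) 2 = 7*0 + 2, so 7 does not divide 2  false
(4) min(9, 4) = 4  true
(5) abs(4 - 9) = 5; 5 > 4, exceeds bound 4  false
(6) abs(2 - 3) = 1  true

Constraints 3 and 5 do not hold.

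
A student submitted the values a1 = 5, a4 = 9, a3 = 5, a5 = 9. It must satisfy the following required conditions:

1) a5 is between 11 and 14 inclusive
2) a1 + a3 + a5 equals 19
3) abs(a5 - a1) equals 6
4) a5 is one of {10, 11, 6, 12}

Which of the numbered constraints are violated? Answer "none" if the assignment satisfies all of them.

1) a5 = 9 is outside [11, 14]  fails
2) a1 + a3 + a5 = 5 + 5 + 9 = 19  holds
3) abs(9 - 5) = 4, not 6  fails
4) a5 = 9 is not in {10, 11, 6, 12}  fails

The assignment fails constraints 1, 3, and 4.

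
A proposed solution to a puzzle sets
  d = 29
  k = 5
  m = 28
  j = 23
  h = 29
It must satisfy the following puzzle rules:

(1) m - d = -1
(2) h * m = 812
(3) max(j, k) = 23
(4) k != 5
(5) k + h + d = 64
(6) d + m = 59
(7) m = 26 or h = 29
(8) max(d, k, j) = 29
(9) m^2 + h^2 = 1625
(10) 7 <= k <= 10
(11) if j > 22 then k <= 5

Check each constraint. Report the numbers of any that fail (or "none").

(1) m - d = 28 - 29 = -1 — satisfied.
(2) h * m = 29 * 28 = 812 — satisfied.
(3) max(23, 5) = 23 — satisfied.
(4) k = 5, but 5 is required to differ — violated.
(5) k + h + d = 5 + 29 + 29 = 63, not 64 — violated.
(6) d + m = 29 + 28 = 57, not 59 — violated.
(7) m = 28 ≠ 26, but h = 29 = 29 (second disjunct) — satisfied.
(8) max(29, 5, 23) = 29 — satisfied.
(9) m^2 + h^2 = 28^2 + 29^2 = 784 + 841 = 1625 — satisfied.
(10) k = 5 is outside [7, 10] — violated.
(11) j = 23 > 22, so we need k ≤ 5; k = 5 ≤ 5 — satisfied.

Constraints 4, 5, 6, 10 do not hold.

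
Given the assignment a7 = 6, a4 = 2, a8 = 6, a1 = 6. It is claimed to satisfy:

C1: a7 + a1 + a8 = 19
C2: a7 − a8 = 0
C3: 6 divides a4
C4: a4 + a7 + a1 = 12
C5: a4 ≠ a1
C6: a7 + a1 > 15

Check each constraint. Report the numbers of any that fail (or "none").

The assignment fails constraints 1, 3, 4, 6.

C1: a7 + a1 + a8 = 6 + 6 + 6 = 18, not 19 — does not hold.
C2: a7 − a8 = 6 − 6 = 0 — holds.
C3: 2 = 6×0 + 2, so 6 does not divide 2 — does not hold.
C4: a4 + a7 + a1 = 2 + 6 + 6 = 14, not 12 — does not hold.
C5: a4 = 2, a1 = 6; distinct — holds.
C6: a7 + a1 = 6 + 6 = 12; 12 ≤ 15, bound 15 not met — does not hold.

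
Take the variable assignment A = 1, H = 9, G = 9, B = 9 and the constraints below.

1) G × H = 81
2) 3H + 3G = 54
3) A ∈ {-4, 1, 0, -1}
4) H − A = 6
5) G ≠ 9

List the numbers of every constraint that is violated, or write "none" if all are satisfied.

No — constraints 4 and 5 are not satisfied.

1) G × H = 9 × 9 = 81 — satisfied.
2) 3H + 3G = 3(9) + 3(9) = 54 — satisfied.
3) A = 1 is in {-4, 1, 0, -1} — satisfied.
4) H − A = 9 − 1 = 8, not 6 — violated.
5) G = 9, but 9 is required to differ — violated.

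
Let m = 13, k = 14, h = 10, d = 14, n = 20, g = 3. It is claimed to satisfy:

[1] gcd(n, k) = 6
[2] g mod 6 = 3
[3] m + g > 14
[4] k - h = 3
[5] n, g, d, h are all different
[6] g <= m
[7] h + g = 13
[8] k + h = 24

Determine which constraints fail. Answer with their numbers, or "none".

Constraints 1 and 4 do not hold.

[1] gcd(20, 14) = 2, not 6 — fails.
[2] 3 mod 6 = 3 — holds.
[3] m + g = 13 + 3 = 16; 16 > 14 — holds.
[4] k - h = 14 - 10 = 4, not 3 — fails.
[5] values 20, 3, 14, 10 are pairwise distinct — holds.
[6] g = 3, m = 13; 3 ≤ 13 — holds.
[7] h + g = 10 + 3 = 13 — holds.
[8] k + h = 14 + 10 = 24 — holds.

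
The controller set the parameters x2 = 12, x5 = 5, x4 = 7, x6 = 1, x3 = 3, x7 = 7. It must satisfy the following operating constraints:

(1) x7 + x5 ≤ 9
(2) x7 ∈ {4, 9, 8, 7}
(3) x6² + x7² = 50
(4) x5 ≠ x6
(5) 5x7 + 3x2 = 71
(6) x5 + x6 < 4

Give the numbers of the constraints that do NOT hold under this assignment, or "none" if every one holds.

(1) x7 + x5 = 7 + 5 = 12; 12 > 9, bound 9 not met  ✘
(2) x7 = 7 is in {4, 9, 8, 7}  ✔
(3) x6² + x7² = 1² + 7² = 1 + 49 = 50  ✔
(4) x5 = 5, x6 = 1; distinct  ✔
(5) 5x7 + 3x2 = 5(7) + 3(12) = 71  ✔
(6) x5 + x6 = 5 + 1 = 6; 6 ≥ 4, bound 4 not met  ✘

Violated: 1 and 6.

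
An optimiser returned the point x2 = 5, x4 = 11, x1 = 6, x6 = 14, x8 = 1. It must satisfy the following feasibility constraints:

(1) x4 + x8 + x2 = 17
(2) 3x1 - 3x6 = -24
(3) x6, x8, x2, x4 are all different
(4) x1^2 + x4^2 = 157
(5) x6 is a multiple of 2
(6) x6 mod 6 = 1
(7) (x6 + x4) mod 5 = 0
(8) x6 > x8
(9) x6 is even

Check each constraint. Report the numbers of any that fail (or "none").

(1) x4 + x8 + x2 = 11 + 1 + 5 = 17 — holds.
(2) 3x1 - 3x6 = 3(6) - 3(14) = -24 — holds.
(3) values 14, 1, 5, 11 are pairwise distinct — holds.
(4) x1^2 + x4^2 = 6^2 + 11^2 = 36 + 121 = 157 — holds.
(5) 14 / 2 = 7, so 2 divides 14 — holds.
(6) 14 mod 6 = 2, not 1 — fails.
(7) x6 + x4 = 25; 25 mod 5 = 0 — holds.
(8) x6 = 14, x8 = 1; 14 > 1 — holds.
(9) x6 = 14 is even — holds.

The assignment fails constraint 6.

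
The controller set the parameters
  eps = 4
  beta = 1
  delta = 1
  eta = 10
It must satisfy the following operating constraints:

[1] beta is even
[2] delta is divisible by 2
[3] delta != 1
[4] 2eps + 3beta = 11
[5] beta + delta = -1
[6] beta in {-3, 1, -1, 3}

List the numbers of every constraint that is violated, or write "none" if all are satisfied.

[1] beta = 1 is odd — violated.
[2] 1 = 2*0 + 1, so 2 does not divide 1 — violated.
[3] delta = 1, but 1 is required to differ — violated.
[4] 2eps + 3beta = 2(4) + 3(1) = 11 — OK.
[5] beta + delta = 1 + 1 = 2, not -1 — violated.
[6] beta = 1 is in {-3, 1, -1, 3} — OK.

The assignment fails constraints 1, 2, 3, and 5.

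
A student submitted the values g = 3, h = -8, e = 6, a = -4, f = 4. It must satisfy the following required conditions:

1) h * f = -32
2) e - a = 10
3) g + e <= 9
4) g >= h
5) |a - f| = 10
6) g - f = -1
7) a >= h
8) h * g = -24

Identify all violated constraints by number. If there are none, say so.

1) h * f = -8 * 4 = -32  yes
2) e - a = 6 - (-4) = 10  yes
3) g + e = 3 + 6 = 9; 9 ≤ 9  yes
4) g = 3, h = -8; 3 ≥ -8  yes
5) |-4 - 4| = 8, not 10  no
6) g - f = 3 - 4 = -1  yes
7) a = -4, h = -8; -4 ≥ -8  yes
8) h * g = -8 * 3 = -24  yes

No — constraint 5 is not satisfied.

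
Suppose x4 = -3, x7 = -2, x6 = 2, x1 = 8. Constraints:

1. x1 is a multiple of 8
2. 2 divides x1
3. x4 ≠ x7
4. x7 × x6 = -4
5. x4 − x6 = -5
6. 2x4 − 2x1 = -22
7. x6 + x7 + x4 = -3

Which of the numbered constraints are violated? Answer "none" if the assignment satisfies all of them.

Yes — all constraints hold.

1. 8 / 8 = 1, so 8 divides 8  ✓
2. 8 / 2 = 4, so 2 divides 8  ✓
3. x4 = -3, x7 = -2; distinct  ✓
4. x7 × x6 = -2 × 2 = -4  ✓
5. x4 − x6 = -3 − 2 = -5  ✓
6. 2x4 − 2x1 = 2(-3) − 2(8) = -22  ✓
7. x6 + x7 + x4 = 2 + (-2) + (-3) = -3  ✓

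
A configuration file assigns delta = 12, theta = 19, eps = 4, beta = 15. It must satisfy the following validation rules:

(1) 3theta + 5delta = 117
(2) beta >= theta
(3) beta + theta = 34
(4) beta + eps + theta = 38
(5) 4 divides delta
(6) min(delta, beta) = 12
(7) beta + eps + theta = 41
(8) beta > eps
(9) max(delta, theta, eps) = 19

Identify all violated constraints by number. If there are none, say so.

Constraints 2 and 7 are violated.

(1) 3theta + 5delta = 3(19) + 5(12) = 117  yes
(2) beta = 15, theta = 19; 15 < 19 (want ≥)  no
(3) beta + theta = 15 + 19 = 34  yes
(4) beta + eps + theta = 15 + 4 + 19 = 38  yes
(5) 12 / 4 = 3, so 4 divides 12  yes
(6) min(12, 15) = 12  yes
(7) beta + eps + theta = 15 + 4 + 19 = 38, not 41  no
(8) beta = 15, eps = 4; 15 > 4  yes
(9) max(12, 19, 4) = 19  yes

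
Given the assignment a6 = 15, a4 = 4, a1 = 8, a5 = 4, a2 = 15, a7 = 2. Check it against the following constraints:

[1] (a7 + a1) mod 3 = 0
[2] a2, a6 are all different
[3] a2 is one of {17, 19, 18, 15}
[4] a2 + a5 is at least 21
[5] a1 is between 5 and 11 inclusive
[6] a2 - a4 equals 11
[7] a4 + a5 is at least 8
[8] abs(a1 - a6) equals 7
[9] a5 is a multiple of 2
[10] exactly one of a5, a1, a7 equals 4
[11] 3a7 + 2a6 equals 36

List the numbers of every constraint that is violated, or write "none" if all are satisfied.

No — constraints 1, 2, 4 are not satisfied.

[1] a7 + a1 = 10; 10 mod 3 = 1, not 0  fails
[2] a2 = a6 = 15, not all different  fails
[3] a2 = 15 is in {17, 19, 18, 15}  holds
[4] a2 + a5 = 15 + 4 = 19; 19 < 21, bound 21 not met  fails
[5] a1 = 8 lies in [5, 11]  holds
[6] a2 - a4 = 15 - 4 = 11  holds
[7] a4 + a5 = 4 + 4 = 8; 8 ≥ 8  holds
[8] abs(8 - 15) = 7  holds
[9] 4 / 2 = 2, so 2 divides 4  holds
[10] a5=4, a1=8, a7=2; 1 of them equals 4  holds
[11] 3a7 + 2a6 = 3(2) + 2(15) = 36  holds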